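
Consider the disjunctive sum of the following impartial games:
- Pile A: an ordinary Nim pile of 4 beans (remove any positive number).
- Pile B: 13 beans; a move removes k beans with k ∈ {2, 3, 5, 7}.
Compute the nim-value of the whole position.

Pile A is a plain Nim pile of size 4, so its Grundy value is 4.
Build the Grundy sequence for pile B with g(k) = mex{g(k−s) : s ∈ {2, 3, 5, 7}, s ≤ k}:
k:     0  1  2  3  4  5  6  7  8  9 10 11 12 13
g(k):  0  0  1  1  2  2  3  3  4  0  0  1  1  2
So g(13) = 2.
The value of a disjunctive sum is the nim-sum of the parts.
Combined value = 4 ⊕ 2 = 6.

6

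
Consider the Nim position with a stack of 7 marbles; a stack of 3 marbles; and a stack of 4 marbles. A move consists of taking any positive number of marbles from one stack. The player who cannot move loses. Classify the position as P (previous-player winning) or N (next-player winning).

P-position

In binary:
  111  (7)
  011  (3)
  100  (4)
  ---
  000  (0)
The nim-sum is 0, so this is a P-position: the player to move is in a losing position under optimal play.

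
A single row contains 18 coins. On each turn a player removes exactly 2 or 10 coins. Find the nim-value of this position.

1

Build the Grundy sequence with g(k) = mex{g(k−s) : s ∈ {2, 10}, s ≤ k}:
k:     0  1  2  3  4  5  6  7  8  9 10 11 12 13 14 15 16 17 18
g(k):  0  0  1  1  0  0  1  1  0  0  1  1  0  0  1  1  0  0  1
So g(18) = 1.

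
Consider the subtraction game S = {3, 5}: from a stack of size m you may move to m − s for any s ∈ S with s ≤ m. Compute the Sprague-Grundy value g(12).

1

Build the Grundy sequence with g(k) = mex{g(k−s) : s ∈ {3, 5}, s ≤ k}:
g(0) = mex{} = 0
g(1) = mex{} = 0
g(2) = mex{} = 0
g(3) = mex{0} = 1
g(4) = mex{0} = 1
g(5) = mex{0} = 1
g(6) = mex{0,1} = 2
g(7) = mex{0,1} = 2
g(8) = mex{1} = 0
g(9) = mex{1,2} = 0
g(10) = mex{1,2} = 0
g(11) = mex{0,2} = 1
g(12) = mex{0,2} = 1
So g(12) = 1.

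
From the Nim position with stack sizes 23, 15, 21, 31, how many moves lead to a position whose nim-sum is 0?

3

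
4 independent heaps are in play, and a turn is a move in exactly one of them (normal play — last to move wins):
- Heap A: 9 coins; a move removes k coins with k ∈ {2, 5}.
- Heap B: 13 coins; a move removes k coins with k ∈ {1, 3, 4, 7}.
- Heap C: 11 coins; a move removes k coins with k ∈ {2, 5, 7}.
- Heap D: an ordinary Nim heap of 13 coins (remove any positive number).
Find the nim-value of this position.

12

Build the Grundy sequence for heap A with g(k) = mex{g(k−s) : s ∈ {2, 5}, s ≤ k}:
g(0) = mex{} = 0
g(1) = mex{} = 0
g(2) = mex{0} = 1
g(3) = mex{0} = 1
g(4) = mex{1} = 0
g(5) = mex{0,1} = 2
g(6) = mex{0} = 1
g(7) = mex{1,2} = 0
g(8) = mex{1} = 0
g(9) = mex{0} = 1
So g(9) = 1.
Build the Grundy sequence for heap B with g(k) = mex{g(k−s) : s ∈ {1, 3, 4, 7}, s ≤ k}:
k:     0  1  2  3  4  5  6  7  8  9 10 11 12 13
g(k):  0  1  0  1  2  3  2  3  0  1  0  1  2  3
So g(13) = 3.
Build the Grundy sequence for heap C with g(k) = mex{g(k−s) : s ∈ {2, 5, 7}, s ≤ k}:
k:     0  1  2  3  4  5  6  7  8  9 10 11
g(k):  0  0  1  1  0  2  1  3  2  2  0  3
So g(11) = 3.
Heap D is a plain Nim heap of size 13, so its Grundy value is 13.
The value of a disjunctive sum is the nim-sum of the parts.
Combined value = 1 XOR 3 XOR 3 XOR 13 = 12.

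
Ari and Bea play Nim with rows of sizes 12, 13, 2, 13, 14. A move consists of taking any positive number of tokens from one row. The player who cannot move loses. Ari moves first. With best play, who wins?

Write each in binary and XOR column by column:
  1100  (12)
  1101  (13)
  0010  (2)
  1101  (13)
  1110  (14)
  ----
  0000  (0)
The nim-sum is 0, so this is a P-position: the player to move is in a losing position under optimal play; Ari is about to move from it and so loses — Bea wins.

Bea wins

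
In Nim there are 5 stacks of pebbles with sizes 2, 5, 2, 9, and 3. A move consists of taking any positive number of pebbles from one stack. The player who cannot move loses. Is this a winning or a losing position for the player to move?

Compute the nim-sum pairwise:
2 XOR 5 = 7
7 XOR 2 = 5
5 XOR 9 = 12
12 XOR 3 = 15
The nim-sum is 15 ≠ 0, so this is an N-position: the player to move can win.

Winning position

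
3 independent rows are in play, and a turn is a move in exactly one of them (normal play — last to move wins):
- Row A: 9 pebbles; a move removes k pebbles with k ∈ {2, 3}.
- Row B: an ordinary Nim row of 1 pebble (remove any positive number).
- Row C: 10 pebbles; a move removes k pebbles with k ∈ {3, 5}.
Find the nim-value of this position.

3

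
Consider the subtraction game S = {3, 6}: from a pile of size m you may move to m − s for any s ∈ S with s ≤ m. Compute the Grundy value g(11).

Compute g(0), g(1), … for moves {3, 6}:
g(0) = mex{} = 0
g(1) = mex{} = 0
g(2) = mex{} = 0
g(3) = mex{0} = 1
g(4) = mex{0} = 1
g(5) = mex{0} = 1
g(6) = mex{0,1} = 2
g(7) = mex{0,1} = 2
g(8) = mex{0,1} = 2
g(9) = mex{1,2} = 0
g(10) = mex{1,2} = 0
g(11) = mex{1,2} = 0
So g(11) = 0.

0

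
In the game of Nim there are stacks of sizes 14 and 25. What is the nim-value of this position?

23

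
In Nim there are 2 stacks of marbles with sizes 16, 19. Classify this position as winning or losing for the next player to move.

Write each in binary and XOR column by column:
  10000  (16)
  10011  (19)
  -----
  00011  (3)
The nim-sum is 3 ≠ 0, so this is an N-position: the player to move can win.

Winning position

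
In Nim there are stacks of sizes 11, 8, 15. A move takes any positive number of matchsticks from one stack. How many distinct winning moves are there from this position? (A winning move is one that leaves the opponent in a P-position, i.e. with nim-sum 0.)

3

In binary:
  1011  (11)
  1000  (8)
  1111  (15)
  ----
  1100  (12)
The overall nim-sum is X = 12. A stack of size p has a winning move iff p XOR X < p (reduce it to p XOR X).
  11: 11 XOR 12 = 7 < 11 — winning move (to 7).
  8: 8 XOR 12 = 4 < 8 — winning move (to 4).
  15: 15 XOR 12 = 3 < 15 — winning move (to 3).
That gives 3 winning moves.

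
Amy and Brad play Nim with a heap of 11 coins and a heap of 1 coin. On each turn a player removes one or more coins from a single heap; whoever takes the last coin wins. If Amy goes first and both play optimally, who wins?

In binary:
  1011  (11)
  0001  (1)
  ----
  1010  (10)
The nim-sum is 10 ≠ 0, so this is an N-position: the player to move can win; Amy has a winning move.

Amy wins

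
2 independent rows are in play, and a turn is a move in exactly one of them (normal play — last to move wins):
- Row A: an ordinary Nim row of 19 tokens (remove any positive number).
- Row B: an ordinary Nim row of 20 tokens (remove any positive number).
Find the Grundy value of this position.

Row A is a plain Nim row of size 19, so its Grundy value is 19.
Row B is a plain Nim row of size 20, so its Grundy value is 20.
By the Sprague-Grundy theorem, the Grundy value of a sum of independent games is the XOR of the component values.
Combined value = 19 ⊕ 20 = 7.

7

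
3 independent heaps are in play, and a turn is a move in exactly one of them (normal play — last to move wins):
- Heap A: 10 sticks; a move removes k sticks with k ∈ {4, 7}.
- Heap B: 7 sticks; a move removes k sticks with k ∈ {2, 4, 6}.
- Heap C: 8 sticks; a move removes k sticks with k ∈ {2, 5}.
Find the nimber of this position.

1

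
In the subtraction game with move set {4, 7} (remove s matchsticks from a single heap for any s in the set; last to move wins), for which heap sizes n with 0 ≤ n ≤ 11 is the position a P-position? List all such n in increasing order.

0, 1, 2, 3, 11

Compute g(0), g(1), … for moves {4, 7}:
k:     0  1  2  3  4  5  6  7  8  9 10 11
g(k):  0  0  0  0  1  1  1  1  2  2  2  0
The P-positions (g = 0) in 0..11 are 0, 1, 2, 3, 11.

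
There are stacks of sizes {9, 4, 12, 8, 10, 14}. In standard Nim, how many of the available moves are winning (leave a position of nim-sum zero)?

5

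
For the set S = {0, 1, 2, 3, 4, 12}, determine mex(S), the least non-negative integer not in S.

5

The values 0, 1, 2, 3, 4 are all present; 5 is the first non-negative integer missing from the set.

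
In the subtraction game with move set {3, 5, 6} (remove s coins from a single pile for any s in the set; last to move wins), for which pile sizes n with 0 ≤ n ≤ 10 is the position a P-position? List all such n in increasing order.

0, 1, 2, 9, 10

Compute g(0), g(1), … for moves {3, 5, 6}:
g(0) = mex{} = 0
g(1) = mex{} = 0
g(2) = mex{} = 0
g(3) = mex{0} = 1
g(4) = mex{0} = 1
g(5) = mex{0} = 1
g(6) = mex{0,1} = 2
g(7) = mex{0,1} = 2
g(8) = mex{0,1} = 2
g(9) = mex{1,2} = 0
g(10) = mex{1,2} = 0
The P-positions (g = 0) in 0..10 are 0, 1, 2, 9, 10.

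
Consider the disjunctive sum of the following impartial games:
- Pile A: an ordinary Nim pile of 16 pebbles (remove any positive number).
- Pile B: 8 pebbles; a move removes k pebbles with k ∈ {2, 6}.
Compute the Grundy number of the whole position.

Pile A is a plain Nim pile of size 16, so its Grundy value is 16.
Grundy values for pile B (subtraction set {2, 6}):
k:     0  1  2  3  4  5  6  7  8
g(k):  0  0  1  1  0  0  1  1  0
So g(8) = 0.
The value of a disjunctive sum is the nim-sum of the parts.
Combined value = 16 XOR 0 = 16.

16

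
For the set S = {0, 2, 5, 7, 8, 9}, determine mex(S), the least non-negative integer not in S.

1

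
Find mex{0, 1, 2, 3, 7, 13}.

4

The values 0, 1, 2, 3 are all present; 4 is the first non-negative integer missing from the set.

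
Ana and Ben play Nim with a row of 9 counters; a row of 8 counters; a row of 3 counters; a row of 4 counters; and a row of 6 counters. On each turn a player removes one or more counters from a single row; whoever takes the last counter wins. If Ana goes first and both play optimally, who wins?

Nim-sum: 9 ^ 8 ^ 3 ^ 4 ^ 6 = 0.
The nim-sum is 0, so this is a P-position: the player to move is in a losing position under optimal play; Ana is about to move from it and so loses — Ben wins.

Ben wins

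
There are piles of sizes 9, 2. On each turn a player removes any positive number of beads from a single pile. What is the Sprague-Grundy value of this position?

Nim-sum: 9 XOR 2 = 11.

11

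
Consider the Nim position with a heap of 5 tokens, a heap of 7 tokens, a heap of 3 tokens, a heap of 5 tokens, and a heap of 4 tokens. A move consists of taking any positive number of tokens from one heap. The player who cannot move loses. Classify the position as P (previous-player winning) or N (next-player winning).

Compute the nim-sum pairwise:
5 XOR 7 = 2
2 XOR 3 = 1
1 XOR 5 = 4
4 XOR 4 = 0
The nim-sum is 0, so this is a P-position: the player to move is in a losing position under optimal play.

P-position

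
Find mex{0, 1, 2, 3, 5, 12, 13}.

The values 0, 1, 2, 3 are all present; 4 is the first non-negative integer missing from the set.

4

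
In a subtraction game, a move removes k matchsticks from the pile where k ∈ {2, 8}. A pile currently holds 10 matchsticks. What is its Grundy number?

Grundy values for subtraction set {2, 8}:
g(0) = mex{} = 0
g(1) = mex{} = 0
g(2) = mex{0} = 1
g(3) = mex{0} = 1
g(4) = mex{1} = 0
g(5) = mex{1} = 0
g(6) = mex{0} = 1
g(7) = mex{0} = 1
g(8) = mex{0,1} = 2
g(9) = mex{0,1} = 2
g(10) = mex{1,2} = 0
So g(10) = 0.

0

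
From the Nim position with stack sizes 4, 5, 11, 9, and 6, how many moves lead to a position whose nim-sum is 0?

Nim-sum: 4 ⊕ 5 ⊕ 11 ⊕ 9 ⊕ 6 = 5.
The overall nim-sum is X = 5. A stack of size p has a winning move iff p XOR X < p (reduce it to p XOR X).
  4: 4 XOR 5 = 1 < 4 — winning move (to 1).
  5: 5 XOR 5 = 0 < 5 — winning move (to 0).
  11: 11 XOR 5 = 14 ≥ 11 — no move.
  9: 9 XOR 5 = 12 ≥ 9 — no move.
  6: 6 XOR 5 = 3 < 6 — winning move (to 3).
That gives 3 winning moves.

3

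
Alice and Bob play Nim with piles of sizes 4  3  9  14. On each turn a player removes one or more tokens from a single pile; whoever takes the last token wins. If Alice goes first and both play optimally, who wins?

Bob wins

Compute the nim-sum pairwise:
4 XOR 3 = 7
7 XOR 9 = 14
14 XOR 14 = 0
The nim-sum is 0, so this is a P-position: the player to move is in a losing position under optimal play; Alice is about to move from it and so loses — Bob wins.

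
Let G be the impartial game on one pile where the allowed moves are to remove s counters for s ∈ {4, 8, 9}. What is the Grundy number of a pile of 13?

Build the Grundy sequence with g(k) = mex{g(k−s) : s ∈ {4, 8, 9}, s ≤ k}:
k:     0  1  2  3  4  5  6  7  8  9 10 11 12 13
g(k):  0  0  0  0  1  1  1  1  2  2  2  2  3  0
So g(13) = 0.

0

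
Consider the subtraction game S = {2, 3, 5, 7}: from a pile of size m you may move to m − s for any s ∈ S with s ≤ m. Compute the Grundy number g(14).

2

Build the Grundy sequence with g(k) = mex{g(k−s) : s ∈ {2, 3, 5, 7}, s ≤ k}:
g(0) = mex{} = 0
g(1) = mex{} = 0
g(2) = mex{0} = 1
g(3) = mex{0} = 1
g(4) = mex{0,1} = 2
g(5) = mex{0,1} = 2
g(6) = mex{0,1,2} = 3
g(7) = mex{0,1,2} = 3
g(8) = mex{0,1,2,3} = 4
g(9) = mex{1,2,3} = 0
g(10) = mex{1,2,3,4} = 0
g(11) = mex{0,2,3,4} = 1
g(12) = mex{0,2,3} = 1
g(13) = mex{0,1,3,4} = 2
g(14) = mex{0,1,3} = 2
So g(14) = 2.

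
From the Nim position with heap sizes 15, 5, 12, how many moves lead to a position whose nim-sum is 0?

3

Nim-sum: 15 ⊕ 5 ⊕ 12 = 6.
The overall nim-sum is X = 6. A heap of size p has a winning move iff p XOR X < p (reduce it to p XOR X).
  15: 15 XOR 6 = 9 < 15 — winning move (to 9).
  5: 5 XOR 6 = 3 < 5 — winning move (to 3).
  12: 12 XOR 6 = 10 < 12 — winning move (to 10).
That gives 3 winning moves.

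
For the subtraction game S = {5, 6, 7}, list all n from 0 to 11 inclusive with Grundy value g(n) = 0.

0, 1, 2, 3, 4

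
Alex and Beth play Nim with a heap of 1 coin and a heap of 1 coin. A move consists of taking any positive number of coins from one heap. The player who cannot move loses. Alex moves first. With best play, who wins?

Nim-sum: 1 XOR 1 = 0.
The nim-sum is 0, so this is a P-position: the player to move is in a losing position under optimal play; Alex is about to move from it and so loses — Beth wins.

Beth wins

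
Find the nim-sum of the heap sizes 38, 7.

Nim-sum: 38 ^ 7 = 33.

33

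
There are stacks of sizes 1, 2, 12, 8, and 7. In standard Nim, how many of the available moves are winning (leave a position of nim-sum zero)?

0

Compute the nim-sum pairwise:
1 XOR 2 = 3
3 XOR 12 = 15
15 XOR 8 = 7
7 XOR 7 = 0
The nim-sum is already 0, so every move leaves a nonzero nim-sum — there are no winning moves.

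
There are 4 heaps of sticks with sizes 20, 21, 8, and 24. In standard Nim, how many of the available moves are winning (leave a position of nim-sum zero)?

Compute the nim-sum pairwise:
20 ⊕ 21 = 1
1 ⊕ 8 = 9
9 ⊕ 24 = 17
The overall nim-sum is X = 17. A heap of size p has a winning move iff p XOR X < p (reduce it to p XOR X).
  20: 20 XOR 17 = 5 < 20 — winning move (to 5).
  21: 21 XOR 17 = 4 < 21 — winning move (to 4).
  8: 8 XOR 17 = 25 ≥ 8 — no move.
  24: 24 XOR 17 = 9 < 24 — winning move (to 9).
That gives 3 winning moves.

3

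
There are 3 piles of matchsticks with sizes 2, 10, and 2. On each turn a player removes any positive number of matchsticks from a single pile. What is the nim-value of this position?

10

Compute the nim-sum pairwise:
2 XOR 10 = 8
8 XOR 2 = 10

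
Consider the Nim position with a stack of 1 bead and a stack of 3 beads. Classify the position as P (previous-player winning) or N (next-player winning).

Compute the nim-sum pairwise:
1 ^ 3 = 2
The nim-sum is 2 ≠ 0, so this is an N-position: the player to move can win.

N-position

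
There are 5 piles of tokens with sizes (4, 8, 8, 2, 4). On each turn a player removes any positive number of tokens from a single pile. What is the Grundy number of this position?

2

Nim-sum: 4 ^ 8 ^ 8 ^ 2 ^ 4 = 2.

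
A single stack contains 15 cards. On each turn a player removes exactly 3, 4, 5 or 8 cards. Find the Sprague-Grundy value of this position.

Build the Grundy sequence with g(k) = mex{g(k−s) : s ∈ {3, 4, 5, 8}, s ≤ k}:
k:     0  1  2  3  4  5  6  7  8  9 10 11 12 13 14 15
g(k):  0  0  0  1  1  1  2  2  2  3  3  0  0  0  1  1
So g(15) = 1.

1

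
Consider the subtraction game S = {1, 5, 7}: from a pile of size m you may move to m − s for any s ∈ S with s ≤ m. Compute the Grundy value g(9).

1

Compute g(0), g(1), … for moves {1, 5, 7}:
g(0) = mex{} = 0
g(1) = mex{0} = 1
g(2) = mex{1} = 0
g(3) = mex{0} = 1
g(4) = mex{1} = 0
g(5) = mex{0} = 1
g(6) = mex{1} = 0
g(7) = mex{0} = 1
g(8) = mex{1} = 0
g(9) = mex{0} = 1
So g(9) = 1.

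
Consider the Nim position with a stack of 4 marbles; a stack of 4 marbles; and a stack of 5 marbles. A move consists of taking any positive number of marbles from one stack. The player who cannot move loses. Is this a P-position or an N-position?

Nim-sum: 4 ^ 4 ^ 5 = 5.
The nim-sum is 5 ≠ 0, so this is an N-position: the player to move can win.

N-position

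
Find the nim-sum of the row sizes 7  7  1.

1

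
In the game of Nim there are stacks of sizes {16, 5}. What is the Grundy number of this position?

21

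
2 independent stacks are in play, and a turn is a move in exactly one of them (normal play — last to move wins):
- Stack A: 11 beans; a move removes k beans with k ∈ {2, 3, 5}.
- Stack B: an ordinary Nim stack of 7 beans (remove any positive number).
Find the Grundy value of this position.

5

For stack A, compute g(0), g(1), … with moves {2, 3, 5}:
g(0) = mex{} = 0
g(1) = mex{} = 0
g(2) = mex{0} = 1
g(3) = mex{0} = 1
g(4) = mex{0,1} = 2
g(5) = mex{0,1} = 2
g(6) = mex{0,1,2} = 3
g(7) = mex{1,2} = 0
g(8) = mex{1,2,3} = 0
g(9) = mex{0,2,3} = 1
g(10) = mex{0,2} = 1
g(11) = mex{0,1,3} = 2
So g(11) = 2.
Stack B is a plain Nim stack of size 7, so its Grundy value is 7.
By the Sprague-Grundy theorem, the Grundy value of a sum of independent games is the XOR of the component values.
Combined value = 2 XOR 7 = 5.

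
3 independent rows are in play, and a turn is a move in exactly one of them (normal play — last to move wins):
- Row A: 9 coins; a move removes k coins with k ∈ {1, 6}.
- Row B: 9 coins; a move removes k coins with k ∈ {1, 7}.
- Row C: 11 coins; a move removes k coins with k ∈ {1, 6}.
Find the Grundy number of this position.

Build the Grundy sequence for row A with g(k) = mex{g(k−s) : s ∈ {1, 6}, s ≤ k}:
g(0) = mex{} = 0
g(1) = mex{0} = 1
g(2) = mex{1} = 0
g(3) = mex{0} = 1
g(4) = mex{1} = 0
g(5) = mex{0} = 1
g(6) = mex{0,1} = 2
g(7) = mex{1,2} = 0
g(8) = mex{0} = 1
g(9) = mex{1} = 0
So g(9) = 0.
Grundy values for row B (subtraction set {1, 7}):
k:     0  1  2  3  4  5  6  7  8  9
g(k):  0  1  0  1  0  1  0  1  0  1
So g(9) = 1.
For row C, compute g(0), g(1), … with moves {1, 6}:
g(0) = mex{} = 0
g(1) = mex{0} = 1
g(2) = mex{1} = 0
g(3) = mex{0} = 1
g(4) = mex{1} = 0
g(5) = mex{0} = 1
g(6) = mex{0,1} = 2
g(7) = mex{1,2} = 0
g(8) = mex{0} = 1
g(9) = mex{1} = 0
g(10) = mex{0} = 1
g(11) = mex{1} = 0
So g(11) = 0.
By the Sprague-Grundy theorem, the Grundy value of a sum of independent games is the XOR of the component values.
Combined value = 0 ⊕ 1 ⊕ 0 = 1.

1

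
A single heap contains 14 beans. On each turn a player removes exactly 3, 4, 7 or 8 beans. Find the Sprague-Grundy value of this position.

Compute g(0), g(1), … for moves {3, 4, 7, 8}:
g(0) = mex{} = 0
g(1) = mex{} = 0
g(2) = mex{} = 0
g(3) = mex{0} = 1
g(4) = mex{0} = 1
g(5) = mex{0} = 1
g(6) = mex{0,1} = 2
g(7) = mex{0,1} = 2
g(8) = mex{0,1} = 2
g(9) = mex{0,1,2} = 3
g(10) = mex{0,1,2} = 3
g(11) = mex{1,2} = 0
g(12) = mex{1,2,3} = 0
g(13) = mex{1,2,3} = 0
g(14) = mex{0,2,3} = 1
So g(14) = 1.

1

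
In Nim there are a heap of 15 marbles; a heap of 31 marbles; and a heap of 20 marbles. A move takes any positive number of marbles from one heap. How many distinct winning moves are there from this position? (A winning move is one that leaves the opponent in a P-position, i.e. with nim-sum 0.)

3

Write each in binary and XOR column by column:
  01111  (15)
  11111  (31)
  10100  (20)
  -----
  00100  (4)
The overall nim-sum is X = 4. A heap of size p has a winning move iff p XOR X < p (reduce it to p XOR X).
  15: 15 XOR 4 = 11 < 15 — winning move (to 11).
  31: 31 XOR 4 = 27 < 31 — winning move (to 27).
  20: 20 XOR 4 = 16 < 20 — winning move (to 16).
That gives 3 winning moves.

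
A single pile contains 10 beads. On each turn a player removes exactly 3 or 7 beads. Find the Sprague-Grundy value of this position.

Grundy values for subtraction set {3, 7}:
g(0) = mex{} = 0
g(1) = mex{} = 0
g(2) = mex{} = 0
g(3) = mex{0} = 1
g(4) = mex{0} = 1
g(5) = mex{0} = 1
g(6) = mex{1} = 0
g(7) = mex{0,1} = 2
g(8) = mex{0,1} = 2
g(9) = mex{0} = 1
g(10) = mex{1,2} = 0
So g(10) = 0.

0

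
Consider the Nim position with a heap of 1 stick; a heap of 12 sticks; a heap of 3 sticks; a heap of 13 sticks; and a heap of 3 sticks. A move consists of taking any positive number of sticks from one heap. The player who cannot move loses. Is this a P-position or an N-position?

P-position

Bitwise XOR of the heap sizes:
  0001  (1)
  1100  (12)
  0011  (3)
  1101  (13)
  0011  (3)
  ----
  0000  (0)
The nim-sum is 0, so this is a P-position: the player to move is in a losing position under optimal play.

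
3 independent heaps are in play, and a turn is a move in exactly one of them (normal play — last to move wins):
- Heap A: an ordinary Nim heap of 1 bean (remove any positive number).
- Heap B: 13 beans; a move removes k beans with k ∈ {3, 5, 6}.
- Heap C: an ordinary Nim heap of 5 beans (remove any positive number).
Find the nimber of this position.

Heap A is a plain Nim heap of size 1, so its Grundy value is 1.
For heap B, compute g(0), g(1), … with moves {3, 5, 6}:
k:     0  1  2  3  4  5  6  7  8  9 10 11 12 13
g(k):  0  0  0  1  1  1  2  2  2  0  0  0  1  1
So g(13) = 1.
Heap C is a plain Nim heap of size 5, so its Grundy value is 5.
By the Sprague-Grundy theorem, the Grundy value of a sum of independent games is the XOR of the component values.
Combined value = 1 ⊕ 1 ⊕ 5 = 5.

5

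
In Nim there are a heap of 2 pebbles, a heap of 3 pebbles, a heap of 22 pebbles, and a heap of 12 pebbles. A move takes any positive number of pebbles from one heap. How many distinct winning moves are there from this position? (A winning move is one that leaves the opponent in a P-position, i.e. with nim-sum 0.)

Nim-sum: 2 ^ 3 ^ 22 ^ 12 = 27.
The overall nim-sum is X = 27. A heap of size p has a winning move iff p XOR X < p (reduce it to p XOR X).
  2: 2 XOR 27 = 25 ≥ 2 — no move.
  3: 3 XOR 27 = 24 ≥ 3 — no move.
  22: 22 XOR 27 = 13 < 22 — winning move (to 13).
  12: 12 XOR 27 = 23 ≥ 12 — no move.
That gives 1 winning move.

1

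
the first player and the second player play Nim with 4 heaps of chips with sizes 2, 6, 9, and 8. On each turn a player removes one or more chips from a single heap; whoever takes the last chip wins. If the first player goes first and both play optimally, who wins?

Compute the nim-sum pairwise:
2 XOR 6 = 4
4 XOR 9 = 13
13 XOR 8 = 5
The nim-sum is 5 ≠ 0, so this is an N-position: the player to move can win; the first player has a winning move.

the first player wins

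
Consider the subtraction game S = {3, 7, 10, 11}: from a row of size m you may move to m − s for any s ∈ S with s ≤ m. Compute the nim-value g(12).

Build the Grundy sequence with g(k) = mex{g(k−s) : s ∈ {3, 7, 10, 11}, s ≤ k}:
k:     0  1  2  3  4  5  6  7  8  9 10 11 12
g(k):  0  0  0  1  1  1  0  2  2  1  3  3  2
So g(12) = 2.

2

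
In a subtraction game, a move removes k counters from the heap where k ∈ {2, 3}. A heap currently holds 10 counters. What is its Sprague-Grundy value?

Grundy values for subtraction set {2, 3}:
k:     0  1  2  3  4  5  6  7  8  9 10
g(k):  0  0  1  1  2  0  0  1  1  2  0
So g(10) = 0.

0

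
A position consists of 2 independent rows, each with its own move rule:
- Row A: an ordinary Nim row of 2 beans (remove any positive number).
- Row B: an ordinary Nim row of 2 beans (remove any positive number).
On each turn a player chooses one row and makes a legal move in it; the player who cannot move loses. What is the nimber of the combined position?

0

Row A is a plain Nim row of size 2, so its Grundy value is 2.
Row B is a plain Nim row of size 2, so its Grundy value is 2.
The value of a disjunctive sum is the nim-sum of the parts.
Combined value = 2 XOR 2 = 0.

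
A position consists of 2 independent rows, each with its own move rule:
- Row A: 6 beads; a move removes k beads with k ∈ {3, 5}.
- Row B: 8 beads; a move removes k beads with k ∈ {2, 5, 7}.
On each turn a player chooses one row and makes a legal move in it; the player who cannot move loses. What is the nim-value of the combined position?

0

Build the Grundy sequence for row A with g(k) = mex{g(k−s) : s ∈ {3, 5}, s ≤ k}:
k:     0  1  2  3  4  5  6
g(k):  0  0  0  1  1  1  2
So g(6) = 2.
Grundy values for row B (subtraction set {2, 5, 7}):
g(0) = mex{} = 0
g(1) = mex{} = 0
g(2) = mex{0} = 1
g(3) = mex{0} = 1
g(4) = mex{1} = 0
g(5) = mex{0,1} = 2
g(6) = mex{0} = 1
g(7) = mex{0,1,2} = 3
g(8) = mex{0,1} = 2
So g(8) = 2.
By the Sprague-Grundy theorem, the Grundy value of a sum of independent games is the XOR of the component values.
Combined value = 2 ⊕ 2 = 0.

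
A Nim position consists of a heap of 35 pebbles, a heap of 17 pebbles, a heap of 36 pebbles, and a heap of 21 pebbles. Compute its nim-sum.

Compute the nim-sum pairwise:
35 ^ 17 = 50
50 ^ 36 = 22
22 ^ 21 = 3

3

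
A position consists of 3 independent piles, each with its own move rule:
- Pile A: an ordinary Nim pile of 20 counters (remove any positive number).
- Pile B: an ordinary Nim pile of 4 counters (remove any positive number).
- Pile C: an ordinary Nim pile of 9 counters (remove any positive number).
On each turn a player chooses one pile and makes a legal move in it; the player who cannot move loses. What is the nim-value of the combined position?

Pile A is a plain Nim pile of size 20, so its Grundy value is 20.
Pile B is a plain Nim pile of size 4, so its Grundy value is 4.
Pile C is a plain Nim pile of size 9, so its Grundy value is 9.
By the Sprague-Grundy theorem, the Grundy value of a sum of independent games is the XOR of the component values.
Combined value = 20 ⊕ 4 ⊕ 9 = 25.

25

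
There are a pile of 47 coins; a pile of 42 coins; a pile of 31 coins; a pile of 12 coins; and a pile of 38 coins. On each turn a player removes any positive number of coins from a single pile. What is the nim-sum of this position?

48

Compute the nim-sum pairwise:
47 ^ 42 = 5
5 ^ 31 = 26
26 ^ 12 = 22
22 ^ 38 = 48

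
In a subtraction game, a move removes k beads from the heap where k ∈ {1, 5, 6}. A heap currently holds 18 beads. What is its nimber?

Build the Grundy sequence with g(k) = mex{g(k−s) : s ∈ {1, 5, 6}, s ≤ k}:
k:     0  1  2  3  4  5  6  7  8  9 10 11 12 13 14 15 16 17 18
g(k):  0  1  0  1  0  1  2  3  2  3  2  0  1  0  1  0  1  2  3
So g(18) = 3.

3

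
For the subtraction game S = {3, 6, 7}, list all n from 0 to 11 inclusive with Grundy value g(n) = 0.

0, 1, 2, 10, 11

Grundy values for subtraction set {3, 6, 7}:
g(0) = mex{} = 0
g(1) = mex{} = 0
g(2) = mex{} = 0
g(3) = mex{0} = 1
g(4) = mex{0} = 1
g(5) = mex{0} = 1
g(6) = mex{0,1} = 2
g(7) = mex{0,1} = 2
g(8) = mex{0,1} = 2
g(9) = mex{0,1,2} = 3
g(10) = mex{1,2} = 0
g(11) = mex{1,2} = 0
The P-positions (g = 0) in 0..11 are 0, 1, 2, 10, 11.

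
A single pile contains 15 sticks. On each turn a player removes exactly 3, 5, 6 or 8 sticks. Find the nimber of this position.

Grundy values for subtraction set {3, 5, 6, 8}:
k:     0  1  2  3  4  5  6  7  8  9 10 11 12 13 14 15
g(k):  0  0  0  1  1  1  2  2  2  3  3  0  0  0  1  1
So g(15) = 1.

1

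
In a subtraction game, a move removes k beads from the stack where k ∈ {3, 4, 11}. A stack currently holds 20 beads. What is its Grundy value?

Compute g(0), g(1), … for moves {3, 4, 11}:
k:     0  1  2  3  4  5  6  7  8  9 10 11 12 13 14 15 16 17 18 19 20
g(k):  0  0  0  1  1  1  2  0  0  0  1  1  1  2  0  0  0  1  1  1  2
So g(20) = 2.

2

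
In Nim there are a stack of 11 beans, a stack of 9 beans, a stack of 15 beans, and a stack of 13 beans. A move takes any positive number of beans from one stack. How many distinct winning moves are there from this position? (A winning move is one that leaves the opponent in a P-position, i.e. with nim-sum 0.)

0

Nim-sum: 11 XOR 9 XOR 15 XOR 13 = 0.
The nim-sum is already 0, so every move leaves a nonzero nim-sum — there are no winning moves.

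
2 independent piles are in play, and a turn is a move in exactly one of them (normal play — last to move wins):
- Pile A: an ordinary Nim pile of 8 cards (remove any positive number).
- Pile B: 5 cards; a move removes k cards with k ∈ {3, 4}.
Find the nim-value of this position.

9

Pile A is a plain Nim pile of size 8, so its Grundy value is 8.
Build the Grundy sequence for pile B with g(k) = mex{g(k−s) : s ∈ {3, 4}, s ≤ k}:
k:     0  1  2  3  4  5
g(k):  0  0  0  1  1  1
So g(5) = 1.
The value of a disjunctive sum is the nim-sum of the parts.
Combined value = 8 ⊕ 1 = 9.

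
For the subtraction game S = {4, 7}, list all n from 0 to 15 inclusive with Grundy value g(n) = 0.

Compute g(0), g(1), … for moves {4, 7}:
k:     0  1  2  3  4  5  6  7  8  9 10 11 12 13 14 15
g(k):  0  0  0  0  1  1  1  1  2  2  2  0  0  0  0  1
The P-positions (g = 0) in 0..15 are 0, 1, 2, 3, 11, 12, 13, 14.

0, 1, 2, 3, 11, 12, 13, 14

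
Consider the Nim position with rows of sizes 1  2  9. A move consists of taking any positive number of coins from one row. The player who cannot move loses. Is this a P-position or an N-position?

In binary:
  0001  (1)
  0010  (2)
  1001  (9)
  ----
  1010  (10)
The nim-sum is 10 ≠ 0, so this is an N-position: the player to move can win.

N-position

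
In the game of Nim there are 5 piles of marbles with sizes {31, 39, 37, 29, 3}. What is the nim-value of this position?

3

Nim-sum: 31 ⊕ 39 ⊕ 37 ⊕ 29 ⊕ 3 = 3.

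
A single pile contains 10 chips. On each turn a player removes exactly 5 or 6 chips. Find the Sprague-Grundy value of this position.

Build the Grundy sequence with g(k) = mex{g(k−s) : s ∈ {5, 6}, s ≤ k}:
k:     0  1  2  3  4  5  6  7  8  9 10
g(k):  0  0  0  0  0  1  1  1  1  1  2
So g(10) = 2.

2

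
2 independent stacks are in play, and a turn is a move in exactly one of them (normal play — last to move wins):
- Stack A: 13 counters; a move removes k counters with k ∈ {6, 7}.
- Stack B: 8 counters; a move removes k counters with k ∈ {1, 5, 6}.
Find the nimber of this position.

For stack A, compute g(0), g(1), … with moves {6, 7}:
g(0) = mex{} = 0
g(1) = mex{} = 0
g(2) = mex{} = 0
g(3) = mex{} = 0
g(4) = mex{} = 0
g(5) = mex{} = 0
g(6) = mex{0} = 1
g(7) = mex{0} = 1
g(8) = mex{0} = 1
g(9) = mex{0} = 1
g(10) = mex{0} = 1
g(11) = mex{0} = 1
g(12) = mex{0,1} = 2
g(13) = mex{1} = 0
So g(13) = 0.
Build the Grundy sequence for stack B with g(k) = mex{g(k−s) : s ∈ {1, 5, 6}, s ≤ k}:
g(0) = mex{} = 0
g(1) = mex{0} = 1
g(2) = mex{1} = 0
g(3) = mex{0} = 1
g(4) = mex{1} = 0
g(5) = mex{0} = 1
g(6) = mex{0,1} = 2
g(7) = mex{0,1,2} = 3
g(8) = mex{0,1,3} = 2
So g(8) = 2.
The value of a disjunctive sum is the nim-sum of the parts.
Combined value = 0 ⊕ 2 = 2.

2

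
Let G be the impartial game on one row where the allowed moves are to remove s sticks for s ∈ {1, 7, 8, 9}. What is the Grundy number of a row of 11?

3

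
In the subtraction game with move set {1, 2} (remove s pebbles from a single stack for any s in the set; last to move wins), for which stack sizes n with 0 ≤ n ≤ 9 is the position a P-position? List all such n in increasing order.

0, 3, 6, 9

Build the Grundy sequence with g(k) = mex{g(k−s) : s ∈ {1, 2}, s ≤ k}:
g(0) = mex{} = 0
g(1) = mex{0} = 1
g(2) = mex{0,1} = 2
g(3) = mex{1,2} = 0
g(4) = mex{0,2} = 1
g(5) = mex{0,1} = 2
g(6) = mex{1,2} = 0
g(7) = mex{0,2} = 1
g(8) = mex{0,1} = 2
g(9) = mex{1,2} = 0
The P-positions (g = 0) in 0..9 are 0, 3, 6, 9.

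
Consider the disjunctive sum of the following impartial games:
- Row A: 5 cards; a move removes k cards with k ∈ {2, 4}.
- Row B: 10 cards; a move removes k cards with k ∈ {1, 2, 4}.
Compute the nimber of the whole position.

3

Grundy values for row A (subtraction set {2, 4}):
g(0) = mex{} = 0
g(1) = mex{} = 0
g(2) = mex{0} = 1
g(3) = mex{0} = 1
g(4) = mex{0,1} = 2
g(5) = mex{0,1} = 2
So g(5) = 2.
Grundy values for row B (subtraction set {1, 2, 4}):
k:     0  1  2  3  4  5  6  7  8  9 10
g(k):  0  1  2  0  1  2  0  1  2  0  1
So g(10) = 1.
By the Sprague-Grundy theorem, the Grundy value of a sum of independent games is the XOR of the component values.
Combined value = 2 ⊕ 1 = 3.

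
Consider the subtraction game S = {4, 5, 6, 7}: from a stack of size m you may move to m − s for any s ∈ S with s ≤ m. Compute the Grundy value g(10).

Build the Grundy sequence with g(k) = mex{g(k−s) : s ∈ {4, 5, 6, 7}, s ≤ k}:
k:     0  1  2  3  4  5  6  7  8  9 10
g(k):  0  0  0  0  1  1  1  1  2  2  2
So g(10) = 2.

2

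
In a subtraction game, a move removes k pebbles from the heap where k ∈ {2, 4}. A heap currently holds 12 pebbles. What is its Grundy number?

0

Grundy values for subtraction set {2, 4}:
k:     0  1  2  3  4  5  6  7  8  9 10 11 12
g(k):  0  0  1  1  2  2  0  0  1  1  2  2  0
So g(12) = 0.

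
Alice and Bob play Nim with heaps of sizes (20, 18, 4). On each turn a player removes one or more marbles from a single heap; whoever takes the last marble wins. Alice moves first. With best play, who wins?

Nim-sum: 20 ^ 18 ^ 4 = 2.
The nim-sum is 2 ≠ 0, so this is an N-position: the player to move can win; Alice has a winning move.

Alice wins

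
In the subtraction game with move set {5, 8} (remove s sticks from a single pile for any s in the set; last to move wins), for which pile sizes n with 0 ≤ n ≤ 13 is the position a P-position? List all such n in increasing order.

0, 1, 2, 3, 4, 13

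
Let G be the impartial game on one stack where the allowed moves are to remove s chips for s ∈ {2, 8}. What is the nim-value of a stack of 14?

0

Compute g(0), g(1), … for moves {2, 8}:
g(0) = mex{} = 0
g(1) = mex{} = 0
g(2) = mex{0} = 1
g(3) = mex{0} = 1
g(4) = mex{1} = 0
g(5) = mex{1} = 0
g(6) = mex{0} = 1
g(7) = mex{0} = 1
g(8) = mex{0,1} = 2
g(9) = mex{0,1} = 2
g(10) = mex{1,2} = 0
g(11) = mex{1,2} = 0
g(12) = mex{0} = 1
g(13) = mex{0} = 1
g(14) = mex{1} = 0
So g(14) = 0.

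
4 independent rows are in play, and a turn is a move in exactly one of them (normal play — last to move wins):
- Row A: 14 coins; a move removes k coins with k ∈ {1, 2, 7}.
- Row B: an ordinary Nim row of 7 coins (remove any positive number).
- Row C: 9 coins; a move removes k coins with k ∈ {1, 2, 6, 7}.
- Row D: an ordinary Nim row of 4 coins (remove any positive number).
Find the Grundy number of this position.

0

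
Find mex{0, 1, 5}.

2

The values 0, 1 are all present; 2 is the first non-negative integer missing from the set.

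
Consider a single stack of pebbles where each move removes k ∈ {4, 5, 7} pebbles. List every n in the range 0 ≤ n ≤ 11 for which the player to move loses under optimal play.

Grundy values for subtraction set {4, 5, 7}:
k:     0  1  2  3  4  5  6  7  8  9 10 11
g(k):  0  0  0  0  1  1  1  1  2  2  2  0
The P-positions (g = 0) in 0..11 are 0, 1, 2, 3, 11.

0, 1, 2, 3, 11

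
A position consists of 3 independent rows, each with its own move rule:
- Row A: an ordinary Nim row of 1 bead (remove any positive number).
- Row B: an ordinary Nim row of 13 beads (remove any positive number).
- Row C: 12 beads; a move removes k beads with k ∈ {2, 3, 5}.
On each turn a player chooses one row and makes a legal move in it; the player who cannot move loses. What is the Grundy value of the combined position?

14

Row A is a plain Nim row of size 1, so its Grundy value is 1.
Row B is a plain Nim row of size 13, so its Grundy value is 13.
For row C, compute g(0), g(1), … with moves {2, 3, 5}:
k:     0  1  2  3  4  5  6  7  8  9 10 11 12
g(k):  0  0  1  1  2  2  3  0  0  1  1  2  2
So g(12) = 2.
The value of a disjunctive sum is the nim-sum of the parts.
Combined value = 1 ⊕ 13 ⊕ 2 = 14.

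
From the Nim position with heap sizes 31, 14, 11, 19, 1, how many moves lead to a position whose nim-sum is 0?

3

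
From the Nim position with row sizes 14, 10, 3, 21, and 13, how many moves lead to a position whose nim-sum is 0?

1

Write each in binary and XOR column by column:
  01110  (14)
  01010  (10)
  00011  (3)
  10101  (21)
  01101  (13)
  -----
  11111  (31)
The overall nim-sum is X = 31. A row of size p has a winning move iff p XOR X < p (reduce it to p XOR X).
  14: 14 XOR 31 = 17 ≥ 14 — no move.
  10: 10 XOR 31 = 21 ≥ 10 — no move.
  3: 3 XOR 31 = 28 ≥ 3 — no move.
  21: 21 XOR 31 = 10 < 21 — winning move (to 10).
  13: 13 XOR 31 = 18 ≥ 13 — no move.
That gives 1 winning move.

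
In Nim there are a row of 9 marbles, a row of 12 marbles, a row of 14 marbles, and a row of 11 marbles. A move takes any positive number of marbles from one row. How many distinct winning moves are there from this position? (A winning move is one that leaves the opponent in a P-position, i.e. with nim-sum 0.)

Compute the nim-sum pairwise:
9 ⊕ 12 = 5
5 ⊕ 14 = 11
11 ⊕ 11 = 0
The nim-sum is already 0, so every move leaves a nonzero nim-sum — there are no winning moves.

0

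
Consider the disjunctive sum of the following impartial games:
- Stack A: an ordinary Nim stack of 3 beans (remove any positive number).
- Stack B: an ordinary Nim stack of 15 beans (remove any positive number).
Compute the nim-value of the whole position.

Stack A is a plain Nim stack of size 3, so its Grundy value is 3.
Stack B is a plain Nim stack of size 15, so its Grundy value is 15.
By the Sprague-Grundy theorem, the Grundy value of a sum of independent games is the XOR of the component values.
Combined value = 3 XOR 15 = 12.

12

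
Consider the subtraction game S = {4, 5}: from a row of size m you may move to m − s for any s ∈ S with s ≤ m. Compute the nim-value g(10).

Build the Grundy sequence with g(k) = mex{g(k−s) : s ∈ {4, 5}, s ≤ k}:
g(0) = mex{} = 0
g(1) = mex{} = 0
g(2) = mex{} = 0
g(3) = mex{} = 0
g(4) = mex{0} = 1
g(5) = mex{0} = 1
g(6) = mex{0} = 1
g(7) = mex{0} = 1
g(8) = mex{0,1} = 2
g(9) = mex{1} = 0
g(10) = mex{1} = 0
So g(10) = 0.

0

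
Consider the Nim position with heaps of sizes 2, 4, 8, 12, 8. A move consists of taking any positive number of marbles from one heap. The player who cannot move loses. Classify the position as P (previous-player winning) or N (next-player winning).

N-position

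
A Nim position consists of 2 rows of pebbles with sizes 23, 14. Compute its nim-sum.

25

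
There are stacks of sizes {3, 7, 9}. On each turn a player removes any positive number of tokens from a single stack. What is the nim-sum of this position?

13

Nim-sum: 3 ⊕ 7 ⊕ 9 = 13.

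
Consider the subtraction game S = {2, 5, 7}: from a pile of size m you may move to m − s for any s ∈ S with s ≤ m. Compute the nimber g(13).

Grundy values for subtraction set {2, 5, 7}:
k:     0  1  2  3  4  5  6  7  8  9 10 11 12 13
g(k):  0  0  1  1  0  2  1  3  2  2  0  3  1  0
So g(13) = 0.

0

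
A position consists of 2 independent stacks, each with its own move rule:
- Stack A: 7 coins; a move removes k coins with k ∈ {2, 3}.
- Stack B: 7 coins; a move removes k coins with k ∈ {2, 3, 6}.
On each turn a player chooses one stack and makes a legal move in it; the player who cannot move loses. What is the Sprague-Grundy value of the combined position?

0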